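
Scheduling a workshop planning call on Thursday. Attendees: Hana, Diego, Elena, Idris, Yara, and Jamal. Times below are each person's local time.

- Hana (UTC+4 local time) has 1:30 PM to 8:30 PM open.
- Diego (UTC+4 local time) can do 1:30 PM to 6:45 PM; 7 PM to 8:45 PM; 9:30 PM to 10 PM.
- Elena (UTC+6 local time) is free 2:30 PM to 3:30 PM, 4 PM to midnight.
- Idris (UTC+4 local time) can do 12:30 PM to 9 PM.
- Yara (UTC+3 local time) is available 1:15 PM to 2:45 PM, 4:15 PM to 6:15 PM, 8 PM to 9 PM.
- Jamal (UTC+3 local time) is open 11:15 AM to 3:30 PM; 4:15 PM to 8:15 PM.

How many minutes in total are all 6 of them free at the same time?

195

Hana in UTC: 09:30-16:30 (subtract 4h to convert from UTC+4).
Diego in UTC: 09:30-14:45, 15:00-16:45, 17:30-18:00 (subtract 4h to convert from UTC+4).
Elena in UTC: 08:30-09:30, 10:00-18:00 (subtract 6h to convert from UTC+6).
Idris in UTC: 08:30-17:00 (subtract 4h to convert from UTC+4).
Yara in UTC: 10:15-11:45, 13:15-15:15, 17:00-18:00 (subtract 3h to convert from UTC+3).
Jamal in UTC: 08:15-12:30, 13:15-17:15 (subtract 3h to convert from UTC+3).
Hana ∩ Diego: 09:30-14:45, 15:00-16:30.
Hana ∩ Diego ∩ Elena: 10:00-14:45, 15:00-16:30.
Hana ∩ Diego ∩ Elena ∩ Idris: 10:00-14:45, 15:00-16:30.
Hana ∩ Diego ∩ Elena ∩ Idris ∩ Yara: 10:15-11:45, 13:15-14:45, 15:00-15:15.
Hana ∩ Diego ∩ Elena ∩ Idris ∩ Yara ∩ Jamal: 10:15-11:45, 13:15-14:45, 15:00-15:15.
Summing the common windows: 90 + 90 + 15 = 195 minutes.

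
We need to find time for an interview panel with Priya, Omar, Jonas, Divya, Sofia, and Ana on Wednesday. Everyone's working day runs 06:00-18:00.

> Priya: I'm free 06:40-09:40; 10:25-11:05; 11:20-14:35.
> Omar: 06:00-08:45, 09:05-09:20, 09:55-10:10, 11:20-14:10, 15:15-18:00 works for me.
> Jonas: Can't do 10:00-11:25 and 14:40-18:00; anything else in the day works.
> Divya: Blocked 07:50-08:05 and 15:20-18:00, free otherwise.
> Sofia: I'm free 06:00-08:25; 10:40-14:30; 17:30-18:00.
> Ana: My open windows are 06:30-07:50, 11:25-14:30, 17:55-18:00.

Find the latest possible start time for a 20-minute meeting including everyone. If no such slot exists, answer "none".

Priya free: 06:40-09:40, 10:25-11:05, 11:20-14:35.
Omar free: 06:00-08:45, 09:05-09:20, 09:55-10:10, 11:20-14:10, 15:15-18:00.
Jonas free: 06:00-10:00, 11:25-14:40 (invert busy blocks within the working day).
Divya free: 06:00-07:50, 08:05-15:20 (invert busy blocks within the working day).
Sofia free: 06:00-08:25, 10:40-14:30, 17:30-18:00.
Ana free: 06:30-07:50, 11:25-14:30, 17:55-18:00.
Priya ∩ Omar: 06:40-08:45, 09:05-09:20, 11:20-14:10.
Priya ∩ Omar ∩ Jonas: 06:40-08:45, 09:05-09:20, 11:25-14:10.
Priya ∩ Omar ∩ Jonas ∩ Divya: 06:40-07:50, 08:05-08:45, 09:05-09:20, 11:25-14:10.
Priya ∩ Omar ∩ Jonas ∩ Divya ∩ Sofia: 06:40-07:50, 08:05-08:25, 11:25-14:10.
Priya ∩ Omar ∩ Jonas ∩ Divya ∩ Sofia ∩ Ana: 06:40-07:50, 11:25-14:10.
So the common availability across everyone is 06:40-07:50, 11:25-14:10.
The last common window of at least 20 minutes is 11:25-14:10; a 20-minute meeting can start as late as 13:50 and still end by 14:10.

13:50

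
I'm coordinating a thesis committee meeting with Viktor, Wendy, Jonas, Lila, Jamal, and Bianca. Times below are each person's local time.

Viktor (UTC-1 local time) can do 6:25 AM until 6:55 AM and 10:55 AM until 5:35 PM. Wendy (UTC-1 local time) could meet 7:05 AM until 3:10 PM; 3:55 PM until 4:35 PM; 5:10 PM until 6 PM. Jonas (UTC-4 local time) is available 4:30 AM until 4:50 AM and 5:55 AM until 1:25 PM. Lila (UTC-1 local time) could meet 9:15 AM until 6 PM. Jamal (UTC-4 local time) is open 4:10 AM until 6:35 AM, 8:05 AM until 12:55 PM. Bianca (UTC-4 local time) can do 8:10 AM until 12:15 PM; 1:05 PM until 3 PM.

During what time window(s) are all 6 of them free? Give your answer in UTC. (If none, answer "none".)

Viktor in UTC: 07:25-07:55, 11:55-18:35 (add 1h to convert from UTC-1).
Wendy in UTC: 08:05-16:10, 16:55-17:35, 18:10-19:00 (add 1h to convert from UTC-1).
Jonas in UTC: 08:30-08:50, 09:55-17:25 (add 4h to convert from UTC-4).
Lila in UTC: 10:15-19:00 (add 1h to convert from UTC-1).
Jamal in UTC: 08:10-10:35, 12:05-16:55 (add 4h to convert from UTC-4).
Bianca in UTC: 12:10-16:15, 17:05-19:00 (add 4h to convert from UTC-4).
Viktor ∩ Wendy: 11:55-16:10, 16:55-17:35, 18:10-18:35.
Viktor ∩ Wendy ∩ Jonas: 11:55-16:10, 16:55-17:25.
Viktor ∩ Wendy ∩ Jonas ∩ Lila: 11:55-16:10, 16:55-17:25.
Viktor ∩ Wendy ∩ Jonas ∩ Lila ∩ Jamal: 12:05-16:10.
Viktor ∩ Wendy ∩ Jonas ∩ Lila ∩ Jamal ∩ Bianca: 12:10-16:10.

12:10-16:10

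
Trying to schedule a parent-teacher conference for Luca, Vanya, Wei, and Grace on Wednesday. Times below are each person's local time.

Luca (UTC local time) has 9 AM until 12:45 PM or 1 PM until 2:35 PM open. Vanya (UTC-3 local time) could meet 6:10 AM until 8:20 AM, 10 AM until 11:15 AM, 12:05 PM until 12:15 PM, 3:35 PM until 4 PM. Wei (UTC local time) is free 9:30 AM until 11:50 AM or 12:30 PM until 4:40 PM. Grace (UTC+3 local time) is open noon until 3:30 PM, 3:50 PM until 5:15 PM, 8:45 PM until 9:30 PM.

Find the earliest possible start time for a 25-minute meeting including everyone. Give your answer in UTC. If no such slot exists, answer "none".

Luca in UTC: 09:00-12:45, 13:00-14:35.
Vanya in UTC: 09:10-11:20, 13:00-14:15, 15:05-15:15, 18:35-19:00 (add 3h to convert from UTC-3).
Wei in UTC: 09:30-11:50, 12:30-16:40.
Grace in UTC: 09:00-12:30, 12:50-14:15, 17:45-18:30 (subtract 3h to convert from UTC+3).
Luca ∩ Vanya: 09:10-11:20, 13:00-14:15.
Luca ∩ Vanya ∩ Wei: 09:30-11:20, 13:00-14:15.
Luca ∩ Vanya ∩ Wei ∩ Grace: 09:30-11:20, 13:00-14:15.
Those are the intersection windows.
The first common window of at least 25 minutes is 09:30-11:20, so the earliest start is 09:30.

09:30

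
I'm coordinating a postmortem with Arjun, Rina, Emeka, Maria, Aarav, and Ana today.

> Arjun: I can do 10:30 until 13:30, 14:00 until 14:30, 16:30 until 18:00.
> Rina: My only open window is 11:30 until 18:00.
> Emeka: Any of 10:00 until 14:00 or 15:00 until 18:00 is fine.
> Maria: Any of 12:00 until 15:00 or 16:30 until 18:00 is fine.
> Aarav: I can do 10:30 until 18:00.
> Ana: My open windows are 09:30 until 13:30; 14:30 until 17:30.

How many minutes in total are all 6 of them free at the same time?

Arjun ∩ Rina: 11:30-13:30, 14:00-14:30, 16:30-18:00.
Arjun ∩ Rina ∩ Emeka: 11:30-13:30, 16:30-18:00.
Arjun ∩ Rina ∩ Emeka ∩ Maria: 12:00-13:30, 16:30-18:00.
Arjun ∩ Rina ∩ Emeka ∩ Maria ∩ Aarav: 12:00-13:30, 16:30-18:00.
Arjun ∩ Rina ∩ Emeka ∩ Maria ∩ Aarav ∩ Ana: 12:00-13:30, 16:30-17:30.
Summing the common windows: 90 + 60 = 150 minutes.

150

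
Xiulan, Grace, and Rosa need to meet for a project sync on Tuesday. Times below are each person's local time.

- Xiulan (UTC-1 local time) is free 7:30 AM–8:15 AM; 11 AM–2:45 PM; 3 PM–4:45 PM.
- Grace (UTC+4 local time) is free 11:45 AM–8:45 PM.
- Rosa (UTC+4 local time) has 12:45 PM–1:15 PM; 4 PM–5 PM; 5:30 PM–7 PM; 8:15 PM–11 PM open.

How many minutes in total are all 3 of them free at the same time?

210

Xiulan in UTC: 08:30-09:15, 12:00-15:45, 16:00-17:45 (add 1h to convert from UTC-1).
Grace in UTC: 07:45-16:45 (subtract 4h to convert from UTC+4).
Rosa in UTC: 08:45-09:15, 12:00-13:00, 13:30-15:00, 16:15-19:00 (subtract 4h to convert from UTC+4).
Xiulan ∩ Grace: 08:30-09:15, 12:00-15:45, 16:00-16:45.
Xiulan ∩ Grace ∩ Rosa: 08:45-09:15, 12:00-13:00, 13:30-15:00, 16:15-16:45.
Summing the common windows: 30 + 60 + 90 + 30 = 210 minutes.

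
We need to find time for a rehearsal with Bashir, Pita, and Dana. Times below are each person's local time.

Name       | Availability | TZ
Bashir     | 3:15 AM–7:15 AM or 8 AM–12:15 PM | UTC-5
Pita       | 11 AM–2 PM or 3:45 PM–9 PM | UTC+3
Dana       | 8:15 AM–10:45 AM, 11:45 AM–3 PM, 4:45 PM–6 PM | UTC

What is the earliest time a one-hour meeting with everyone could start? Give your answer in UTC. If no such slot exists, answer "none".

08:15

Bashir in UTC: 08:15-12:15, 13:00-17:15 (add 5h to convert from UTC-5).
Pita in UTC: 08:00-11:00, 12:45-18:00 (subtract 3h to convert from UTC+3).
Dana in UTC: 08:15-10:45, 11:45-15:00, 16:45-18:00.
Bashir ∩ Pita: 08:15-11:00, 13:00-17:15.
Bashir ∩ Pita ∩ Dana: 08:15-10:45, 13:00-15:00, 16:45-17:15.
Those are the intersection windows.
The first common window of at least 60 minutes is 08:15-10:45, so the earliest start is 08:15.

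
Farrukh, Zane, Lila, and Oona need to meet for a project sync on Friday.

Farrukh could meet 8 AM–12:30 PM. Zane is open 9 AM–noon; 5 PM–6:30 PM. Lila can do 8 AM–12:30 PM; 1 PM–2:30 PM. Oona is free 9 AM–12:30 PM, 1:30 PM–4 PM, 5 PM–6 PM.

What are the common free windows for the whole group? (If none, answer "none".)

Farrukh ∩ Zane: 09:00-12:00.
Farrukh ∩ Zane ∩ Lila: 09:00-12:00.
Farrukh ∩ Zane ∩ Lila ∩ Oona: 09:00-12:00.
So the common availability across everyone is 09:00-12:00.

09:00-12:00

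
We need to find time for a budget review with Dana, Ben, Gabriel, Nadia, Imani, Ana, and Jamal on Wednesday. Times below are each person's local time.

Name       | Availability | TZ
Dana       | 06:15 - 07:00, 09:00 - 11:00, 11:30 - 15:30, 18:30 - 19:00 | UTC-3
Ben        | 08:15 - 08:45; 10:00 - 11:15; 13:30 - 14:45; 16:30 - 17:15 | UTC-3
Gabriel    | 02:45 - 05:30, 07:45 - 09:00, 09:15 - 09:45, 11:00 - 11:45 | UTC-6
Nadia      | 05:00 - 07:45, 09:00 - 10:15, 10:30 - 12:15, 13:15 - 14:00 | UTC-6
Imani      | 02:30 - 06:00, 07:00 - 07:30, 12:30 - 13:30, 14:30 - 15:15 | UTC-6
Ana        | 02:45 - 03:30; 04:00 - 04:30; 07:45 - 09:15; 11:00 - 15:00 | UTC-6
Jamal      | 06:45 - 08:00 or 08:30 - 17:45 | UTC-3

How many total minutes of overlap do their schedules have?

0

Dana in UTC: 09:15-10:00, 12:00-14:00, 14:30-18:30, 21:30-22:00 (add 3h to convert from UTC-3).
Ben in UTC: 11:15-11:45, 13:00-14:15, 16:30-17:45, 19:30-20:15 (add 3h to convert from UTC-3).
Gabriel in UTC: 08:45-11:30, 13:45-15:00, 15:15-15:45, 17:00-17:45 (add 6h to convert from UTC-6).
Nadia in UTC: 11:00-13:45, 15:00-16:15, 16:30-18:15, 19:15-20:00 (add 6h to convert from UTC-6).
Imani in UTC: 08:30-12:00, 13:00-13:30, 18:30-19:30, 20:30-21:15 (add 6h to convert from UTC-6).
Ana in UTC: 08:45-09:30, 10:00-10:30, 13:45-15:15, 17:00-21:00 (add 6h to convert from UTC-6).
Jamal in UTC: 09:45-11:00, 11:30-20:45 (add 3h to convert from UTC-3).
Dana ∩ Ben: 13:00-14:00, 16:30-17:45.
Dana ∩ Ben ∩ Gabriel: 13:45-14:00, 17:00-17:45.
Dana ∩ Ben ∩ Gabriel ∩ Nadia: 17:00-17:45.
Dana ∩ Ben ∩ Gabriel ∩ Nadia ∩ Imani: ∅.
Dana ∩ Ben ∩ Gabriel ∩ Nadia ∩ Imani ∩ Ana: ∅.
Dana ∩ Ben ∩ Gabriel ∩ Nadia ∩ Imani ∩ Ana ∩ Jamal: ∅.
There is no time when everyone is free.
There is no common window, so the total is 0 minutes.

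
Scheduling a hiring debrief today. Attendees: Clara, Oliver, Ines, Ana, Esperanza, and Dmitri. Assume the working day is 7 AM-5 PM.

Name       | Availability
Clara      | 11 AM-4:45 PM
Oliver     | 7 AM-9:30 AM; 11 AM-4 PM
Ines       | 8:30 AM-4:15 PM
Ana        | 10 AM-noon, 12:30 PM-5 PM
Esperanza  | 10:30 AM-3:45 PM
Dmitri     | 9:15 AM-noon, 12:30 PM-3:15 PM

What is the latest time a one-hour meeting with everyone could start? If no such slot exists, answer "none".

Clara ∩ Oliver: 11:00-16:00.
Clara ∩ Oliver ∩ Ines: 11:00-16:00.
Clara ∩ Oliver ∩ Ines ∩ Ana: 11:00-12:00, 12:30-16:00.
Clara ∩ Oliver ∩ Ines ∩ Ana ∩ Esperanza: 11:00-12:00, 12:30-15:45.
Clara ∩ Oliver ∩ Ines ∩ Ana ∩ Esperanza ∩ Dmitri: 11:00-12:00, 12:30-15:15.
The last common window of at least 60 minutes is 12:30-15:15; a 60-minute meeting can start as late as 14:15 and still end by 15:15.

14:15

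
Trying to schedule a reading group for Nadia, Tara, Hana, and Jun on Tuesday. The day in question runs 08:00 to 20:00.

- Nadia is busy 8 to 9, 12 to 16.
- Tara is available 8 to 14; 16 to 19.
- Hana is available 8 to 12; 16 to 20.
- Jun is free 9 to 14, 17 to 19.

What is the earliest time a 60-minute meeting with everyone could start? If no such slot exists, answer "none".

09:00

Nadia free: 09:00-12:00, 16:00-20:00 (invert busy blocks within the working day).
Tara free: 08:00-14:00, 16:00-19:00.
Hana free: 08:00-12:00, 16:00-20:00.
Jun free: 09:00-14:00, 17:00-19:00.
Nadia ∩ Tara: 09:00-12:00, 16:00-19:00.
Nadia ∩ Tara ∩ Hana: 09:00-12:00, 16:00-19:00.
Nadia ∩ Tara ∩ Hana ∩ Jun: 09:00-12:00, 17:00-19:00.
The first common window of at least 60 minutes is 09:00-12:00, so the earliest start is 09:00.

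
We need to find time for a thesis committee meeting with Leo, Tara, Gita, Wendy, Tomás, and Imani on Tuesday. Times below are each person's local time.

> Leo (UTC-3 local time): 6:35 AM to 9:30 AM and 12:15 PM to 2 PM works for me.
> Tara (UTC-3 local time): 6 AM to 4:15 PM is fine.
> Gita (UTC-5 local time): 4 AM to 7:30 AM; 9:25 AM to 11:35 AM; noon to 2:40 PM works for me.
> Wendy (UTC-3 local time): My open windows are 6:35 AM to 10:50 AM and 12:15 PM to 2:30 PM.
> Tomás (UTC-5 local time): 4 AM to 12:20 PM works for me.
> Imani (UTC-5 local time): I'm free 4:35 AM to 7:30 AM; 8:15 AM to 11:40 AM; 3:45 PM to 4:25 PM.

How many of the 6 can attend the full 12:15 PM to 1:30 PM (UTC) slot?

3

Leo in UTC: 09:35-12:30, 15:15-17:00 (add 3h to convert from UTC-3).
Tara in UTC: 09:00-19:15 (add 3h to convert from UTC-3).
Gita in UTC: 09:00-12:30, 14:25-16:35, 17:00-19:40 (add 5h to convert from UTC-5).
Wendy in UTC: 09:35-13:50, 15:15-17:30 (add 3h to convert from UTC-3).
Tomás in UTC: 09:00-17:20 (add 5h to convert from UTC-5).
Imani in UTC: 09:35-12:30, 13:15-16:40, 20:45-21:25 (add 5h to convert from UTC-5).
Tara, Wendy, and Tomás can make the full 12:15-13:30 slot — that's 3.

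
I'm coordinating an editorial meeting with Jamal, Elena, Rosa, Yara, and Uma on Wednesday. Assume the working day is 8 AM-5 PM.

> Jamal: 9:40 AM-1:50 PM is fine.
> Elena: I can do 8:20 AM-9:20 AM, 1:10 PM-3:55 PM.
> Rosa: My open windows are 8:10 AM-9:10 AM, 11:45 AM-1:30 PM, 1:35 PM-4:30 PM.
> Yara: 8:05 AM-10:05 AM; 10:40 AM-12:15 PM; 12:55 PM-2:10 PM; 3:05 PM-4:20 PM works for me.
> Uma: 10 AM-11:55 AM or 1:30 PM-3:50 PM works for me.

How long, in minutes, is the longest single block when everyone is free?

Jamal ∩ Elena: 13:10-13:50.
Jamal ∩ Elena ∩ Rosa: 13:10-13:30, 13:35-13:50.
Jamal ∩ Elena ∩ Rosa ∩ Yara: 13:10-13:30, 13:35-13:50.
Jamal ∩ Elena ∩ Rosa ∩ Yara ∩ Uma: 13:35-13:50.
So the common availability across everyone is 13:35-13:50.
The longest is 13:35-13:50 at 15 minutes.

15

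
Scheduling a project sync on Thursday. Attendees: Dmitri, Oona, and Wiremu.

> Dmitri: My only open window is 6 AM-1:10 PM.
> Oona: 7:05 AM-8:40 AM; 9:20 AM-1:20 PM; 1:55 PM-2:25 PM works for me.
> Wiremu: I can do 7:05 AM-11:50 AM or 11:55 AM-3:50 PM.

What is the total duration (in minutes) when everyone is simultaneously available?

Dmitri ∩ Oona: 07:05-08:40, 09:20-13:10.
Dmitri ∩ Oona ∩ Wiremu: 07:05-08:40, 09:20-11:50, 11:55-13:10.
So the common availability across everyone is 07:05-08:40, 09:20-11:50, 11:55-13:10.
Summing the common windows: 95 + 150 + 75 = 320 minutes.

320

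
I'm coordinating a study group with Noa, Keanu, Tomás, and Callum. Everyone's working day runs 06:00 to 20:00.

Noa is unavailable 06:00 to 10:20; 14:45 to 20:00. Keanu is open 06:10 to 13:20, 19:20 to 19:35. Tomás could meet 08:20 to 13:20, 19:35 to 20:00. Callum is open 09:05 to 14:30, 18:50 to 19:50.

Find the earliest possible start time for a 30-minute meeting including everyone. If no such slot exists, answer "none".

Noa free: 10:20-14:45 (invert busy blocks within the working day).
Keanu free: 06:10-13:20, 19:20-19:35.
Tomás free: 08:20-13:20, 19:35-20:00.
Callum free: 09:05-14:30, 18:50-19:50.
Noa ∩ Keanu: 10:20-13:20.
Noa ∩ Keanu ∩ Tomás: 10:20-13:20.
Noa ∩ Keanu ∩ Tomás ∩ Callum: 10:20-13:20.
So the common availability across everyone is 10:20-13:20.
The first common window of at least 30 minutes is 10:20-13:20, so the earliest start is 10:20.

10:20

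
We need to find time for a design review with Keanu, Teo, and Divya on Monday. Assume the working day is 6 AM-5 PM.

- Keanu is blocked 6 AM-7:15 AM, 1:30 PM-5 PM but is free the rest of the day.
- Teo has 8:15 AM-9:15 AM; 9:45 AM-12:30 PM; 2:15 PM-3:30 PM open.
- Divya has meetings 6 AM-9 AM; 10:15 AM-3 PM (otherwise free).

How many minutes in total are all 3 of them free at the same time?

45

Keanu free: 07:15-13:30 (invert busy blocks within the working day).
Teo free: 08:15-09:15, 09:45-12:30, 14:15-15:30.
Divya free: 09:00-10:15, 15:00-17:00 (invert busy blocks within the working day).
Keanu ∩ Teo: 08:15-09:15, 09:45-12:30.
Keanu ∩ Teo ∩ Divya: 09:00-09:15, 09:45-10:15.
Summing the common windows: 15 + 30 = 45 minutes.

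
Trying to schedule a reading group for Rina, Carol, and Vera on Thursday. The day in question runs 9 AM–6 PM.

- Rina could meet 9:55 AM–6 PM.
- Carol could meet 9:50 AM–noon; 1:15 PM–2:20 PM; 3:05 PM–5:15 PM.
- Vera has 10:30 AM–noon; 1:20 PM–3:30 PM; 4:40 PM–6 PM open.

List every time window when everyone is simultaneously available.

10:30-12:00, 13:20-14:20, 15:05-15:30, 16:40-17:15

Rina ∩ Carol: 09:55-12:00, 13:15-14:20, 15:05-17:15.
Rina ∩ Carol ∩ Vera: 10:30-12:00, 13:20-14:20, 15:05-15:30, 16:40-17:15.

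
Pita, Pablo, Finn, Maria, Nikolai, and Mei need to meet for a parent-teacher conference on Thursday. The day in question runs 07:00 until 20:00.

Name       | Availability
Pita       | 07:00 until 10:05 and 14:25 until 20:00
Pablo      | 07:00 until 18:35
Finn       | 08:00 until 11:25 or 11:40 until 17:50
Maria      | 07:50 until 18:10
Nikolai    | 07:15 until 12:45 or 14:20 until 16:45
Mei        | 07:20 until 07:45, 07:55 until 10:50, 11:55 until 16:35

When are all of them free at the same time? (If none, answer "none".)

08:00-10:05, 14:25-16:35

Pita ∩ Pablo: 07:00-10:05, 14:25-18:35.
Pita ∩ Pablo ∩ Finn: 08:00-10:05, 14:25-17:50.
Pita ∩ Pablo ∩ Finn ∩ Maria: 08:00-10:05, 14:25-17:50.
Pita ∩ Pablo ∩ Finn ∩ Maria ∩ Nikolai: 08:00-10:05, 14:25-16:45.
Pita ∩ Pablo ∩ Finn ∩ Maria ∩ Nikolai ∩ Mei: 08:00-10:05, 14:25-16:35.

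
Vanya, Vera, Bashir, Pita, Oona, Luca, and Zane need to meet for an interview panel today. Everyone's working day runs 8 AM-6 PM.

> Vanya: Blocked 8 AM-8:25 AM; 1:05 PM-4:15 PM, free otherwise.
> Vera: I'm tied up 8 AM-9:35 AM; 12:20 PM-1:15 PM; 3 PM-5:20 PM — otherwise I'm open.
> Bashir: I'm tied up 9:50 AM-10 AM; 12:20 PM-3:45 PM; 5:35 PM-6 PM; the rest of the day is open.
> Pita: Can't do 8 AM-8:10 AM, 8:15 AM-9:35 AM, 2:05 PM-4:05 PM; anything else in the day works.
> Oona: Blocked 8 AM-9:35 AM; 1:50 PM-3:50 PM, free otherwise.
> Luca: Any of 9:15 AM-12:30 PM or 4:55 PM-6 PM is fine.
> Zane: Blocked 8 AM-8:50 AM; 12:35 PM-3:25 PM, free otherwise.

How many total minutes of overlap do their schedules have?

Vanya free: 08:25-13:05, 16:15-18:00 (invert busy blocks within the working day).
Vera free: 09:35-12:20, 13:15-15:00, 17:20-18:00 (invert busy blocks within the working day).
Bashir free: 08:00-09:50, 10:00-12:20, 15:45-17:35 (invert busy blocks within the working day).
Pita free: 08:10-08:15, 09:35-14:05, 16:05-18:00 (invert busy blocks within the working day).
Oona free: 09:35-13:50, 15:50-18:00 (invert busy blocks within the working day).
Luca free: 09:15-12:30, 16:55-18:00.
Zane free: 08:50-12:35, 15:25-18:00 (invert busy blocks within the working day).
Vanya ∩ Vera: 09:35-12:20, 17:20-18:00.
Vanya ∩ Vera ∩ Bashir: 09:35-09:50, 10:00-12:20, 17:20-17:35.
Vanya ∩ Vera ∩ Bashir ∩ Pita: 09:35-09:50, 10:00-12:20, 17:20-17:35.
Vanya ∩ Vera ∩ Bashir ∩ Pita ∩ Oona: 09:35-09:50, 10:00-12:20, 17:20-17:35.
Vanya ∩ Vera ∩ Bashir ∩ Pita ∩ Oona ∩ Luca: 09:35-09:50, 10:00-12:20, 17:20-17:35.
Vanya ∩ Vera ∩ Bashir ∩ Pita ∩ Oona ∩ Luca ∩ Zane: 09:35-09:50, 10:00-12:20, 17:20-17:35.
So the common availability across everyone is 09:35-09:50, 10:00-12:20, 17:20-17:35.
Summing the common windows: 15 + 140 + 15 = 170 minutes.

170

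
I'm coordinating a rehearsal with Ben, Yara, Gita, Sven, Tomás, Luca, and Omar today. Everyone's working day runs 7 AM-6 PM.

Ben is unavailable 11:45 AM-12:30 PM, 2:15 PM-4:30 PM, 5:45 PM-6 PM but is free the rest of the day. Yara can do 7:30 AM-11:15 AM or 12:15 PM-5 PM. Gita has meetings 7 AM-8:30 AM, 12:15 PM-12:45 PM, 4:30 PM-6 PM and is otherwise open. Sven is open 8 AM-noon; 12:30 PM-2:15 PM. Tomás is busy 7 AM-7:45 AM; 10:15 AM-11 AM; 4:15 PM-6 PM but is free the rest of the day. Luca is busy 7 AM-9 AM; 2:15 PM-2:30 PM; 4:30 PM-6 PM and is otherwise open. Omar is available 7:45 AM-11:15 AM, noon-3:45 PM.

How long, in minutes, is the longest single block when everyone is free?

90

Ben free: 07:00-11:45, 12:30-14:15, 16:30-17:45 (invert busy blocks within the working day).
Yara free: 07:30-11:15, 12:15-17:00.
Gita free: 08:30-12:15, 12:45-16:30 (invert busy blocks within the working day).
Sven free: 08:00-12:00, 12:30-14:15.
Tomás free: 07:45-10:15, 11:00-16:15 (invert busy blocks within the working day).
Luca free: 09:00-14:15, 14:30-16:30 (invert busy blocks within the working day).
Omar free: 07:45-11:15, 12:00-15:45.
Ben ∩ Yara: 07:30-11:15, 12:30-14:15, 16:30-17:00.
Ben ∩ Yara ∩ Gita: 08:30-11:15, 12:45-14:15.
Ben ∩ Yara ∩ Gita ∩ Sven: 08:30-11:15, 12:45-14:15.
Ben ∩ Yara ∩ Gita ∩ Sven ∩ Tomás: 08:30-10:15, 11:00-11:15, 12:45-14:15.
Ben ∩ Yara ∩ Gita ∩ Sven ∩ Tomás ∩ Luca: 09:00-10:15, 11:00-11:15, 12:45-14:15.
Ben ∩ Yara ∩ Gita ∩ Sven ∩ Tomás ∩ Luca ∩ Omar: 09:00-10:15, 11:00-11:15, 12:45-14:15.
So the common availability across everyone is 09:00-10:15, 11:00-11:15, 12:45-14:15.
The longest is 12:45-14:15 at 90 minutes.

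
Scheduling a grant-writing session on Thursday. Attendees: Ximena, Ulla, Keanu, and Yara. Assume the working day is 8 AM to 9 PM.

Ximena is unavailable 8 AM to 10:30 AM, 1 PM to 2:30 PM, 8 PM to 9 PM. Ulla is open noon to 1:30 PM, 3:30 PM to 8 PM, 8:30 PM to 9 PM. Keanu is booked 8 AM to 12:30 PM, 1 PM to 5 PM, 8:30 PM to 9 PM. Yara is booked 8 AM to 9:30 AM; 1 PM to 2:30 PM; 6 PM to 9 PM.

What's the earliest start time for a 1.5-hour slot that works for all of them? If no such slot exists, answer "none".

Ximena free: 10:30-13:00, 14:30-20:00 (invert busy blocks within the working day).
Ulla free: 12:00-13:30, 15:30-20:00, 20:30-21:00.
Keanu free: 12:30-13:00, 17:00-20:30 (invert busy blocks within the working day).
Yara free: 09:30-13:00, 14:30-18:00 (invert busy blocks within the working day).
Ximena ∩ Ulla: 12:00-13:00, 15:30-20:00.
Ximena ∩ Ulla ∩ Keanu: 12:30-13:00, 17:00-20:00.
Ximena ∩ Ulla ∩ Keanu ∩ Yara: 12:30-13:00, 17:00-18:00.
No common window is at least 90 minutes long.

none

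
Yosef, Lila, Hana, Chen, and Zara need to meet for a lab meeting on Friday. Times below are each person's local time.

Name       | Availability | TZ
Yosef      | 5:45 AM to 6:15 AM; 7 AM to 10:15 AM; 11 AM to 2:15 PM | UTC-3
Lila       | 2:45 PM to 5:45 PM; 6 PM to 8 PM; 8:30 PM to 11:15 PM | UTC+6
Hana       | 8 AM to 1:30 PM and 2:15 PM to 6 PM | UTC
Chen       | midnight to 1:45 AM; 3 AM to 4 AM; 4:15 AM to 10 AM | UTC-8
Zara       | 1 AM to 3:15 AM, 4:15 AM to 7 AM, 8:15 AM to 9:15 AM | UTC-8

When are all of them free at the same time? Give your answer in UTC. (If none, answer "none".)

Yosef in UTC: 08:45-09:15, 10:00-13:15, 14:00-17:15 (add 3h to convert from UTC-3).
Lila in UTC: 08:45-11:45, 12:00-14:00, 14:30-17:15 (subtract 6h to convert from UTC+6).
Hana in UTC: 08:00-13:30, 14:15-18:00.
Chen in UTC: 08:00-09:45, 11:00-12:00, 12:15-18:00 (add 8h to convert from UTC-8).
Zara in UTC: 09:00-11:15, 12:15-15:00, 16:15-17:15 (add 8h to convert from UTC-8).
Yosef ∩ Lila: 08:45-09:15, 10:00-11:45, 12:00-13:15, 14:30-17:15.
Yosef ∩ Lila ∩ Hana: 08:45-09:15, 10:00-11:45, 12:00-13:15, 14:30-17:15.
Yosef ∩ Lila ∩ Hana ∩ Chen: 08:45-09:15, 11:00-11:45, 12:15-13:15, 14:30-17:15.
Yosef ∩ Lila ∩ Hana ∩ Chen ∩ Zara: 09:00-09:15, 11:00-11:15, 12:15-13:15, 14:30-15:00, 16:15-17:15.
Those are the intersection windows.

09:00-09:15, 11:00-11:15, 12:15-13:15, 14:30-15:00, 16:15-17:15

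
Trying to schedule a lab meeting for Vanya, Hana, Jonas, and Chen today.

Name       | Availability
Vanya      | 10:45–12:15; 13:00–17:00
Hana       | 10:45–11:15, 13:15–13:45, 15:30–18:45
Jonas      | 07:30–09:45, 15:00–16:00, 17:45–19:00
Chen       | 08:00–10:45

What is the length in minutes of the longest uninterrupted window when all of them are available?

Vanya ∩ Hana: 10:45-11:15, 13:15-13:45, 15:30-17:00.
Vanya ∩ Hana ∩ Jonas: 15:30-16:00.
Vanya ∩ Hana ∩ Jonas ∩ Chen: ∅.
There is no time when everyone is free.
No common window exists, so the longest block is 0 minutes.

0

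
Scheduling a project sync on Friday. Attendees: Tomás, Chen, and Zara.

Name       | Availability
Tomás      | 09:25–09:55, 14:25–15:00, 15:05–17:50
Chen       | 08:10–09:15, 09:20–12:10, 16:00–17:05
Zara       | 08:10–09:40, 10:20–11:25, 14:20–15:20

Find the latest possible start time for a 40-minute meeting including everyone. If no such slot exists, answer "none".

none

Tomás ∩ Chen: 09:25-09:55, 16:00-17:05.
Tomás ∩ Chen ∩ Zara: 09:25-09:40.
No common window is at least 40 minutes long.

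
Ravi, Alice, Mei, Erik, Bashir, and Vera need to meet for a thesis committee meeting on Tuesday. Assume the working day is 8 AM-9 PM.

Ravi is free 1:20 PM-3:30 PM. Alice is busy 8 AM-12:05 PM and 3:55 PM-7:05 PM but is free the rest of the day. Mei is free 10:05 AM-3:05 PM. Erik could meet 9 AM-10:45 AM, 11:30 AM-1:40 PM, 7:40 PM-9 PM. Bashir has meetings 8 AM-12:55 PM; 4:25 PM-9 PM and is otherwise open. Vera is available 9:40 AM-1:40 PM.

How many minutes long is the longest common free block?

20

Ravi free: 13:20-15:30.
Alice free: 12:05-15:55, 19:05-21:00 (invert busy blocks within the working day).
Mei free: 10:05-15:05.
Erik free: 09:00-10:45, 11:30-13:40, 19:40-21:00.
Bashir free: 12:55-16:25 (invert busy blocks within the working day).
Vera free: 09:40-13:40.
Ravi ∩ Alice: 13:20-15:30.
Ravi ∩ Alice ∩ Mei: 13:20-15:05.
Ravi ∩ Alice ∩ Mei ∩ Erik: 13:20-13:40.
Ravi ∩ Alice ∩ Mei ∩ Erik ∩ Bashir: 13:20-13:40.
Ravi ∩ Alice ∩ Mei ∩ Erik ∩ Bashir ∩ Vera: 13:20-13:40.
The longest is 13:20-13:40 at 20 minutes.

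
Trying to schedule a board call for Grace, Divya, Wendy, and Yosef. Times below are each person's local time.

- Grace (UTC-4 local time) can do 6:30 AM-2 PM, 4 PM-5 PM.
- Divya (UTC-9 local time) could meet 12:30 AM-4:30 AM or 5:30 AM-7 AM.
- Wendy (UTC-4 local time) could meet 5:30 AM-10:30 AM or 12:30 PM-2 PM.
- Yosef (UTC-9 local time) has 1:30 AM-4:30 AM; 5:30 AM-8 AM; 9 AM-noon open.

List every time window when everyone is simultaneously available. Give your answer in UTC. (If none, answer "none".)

Grace in UTC: 10:30-18:00, 20:00-21:00 (add 4h to convert from UTC-4).
Divya in UTC: 09:30-13:30, 14:30-16:00 (add 9h to convert from UTC-9).
Wendy in UTC: 09:30-14:30, 16:30-18:00 (add 4h to convert from UTC-4).
Yosef in UTC: 10:30-13:30, 14:30-17:00, 18:00-21:00 (add 9h to convert from UTC-9).
Grace ∩ Divya: 10:30-13:30, 14:30-16:00.
Grace ∩ Divya ∩ Wendy: 10:30-13:30.
Grace ∩ Divya ∩ Wendy ∩ Yosef: 10:30-13:30.

10:30-13:30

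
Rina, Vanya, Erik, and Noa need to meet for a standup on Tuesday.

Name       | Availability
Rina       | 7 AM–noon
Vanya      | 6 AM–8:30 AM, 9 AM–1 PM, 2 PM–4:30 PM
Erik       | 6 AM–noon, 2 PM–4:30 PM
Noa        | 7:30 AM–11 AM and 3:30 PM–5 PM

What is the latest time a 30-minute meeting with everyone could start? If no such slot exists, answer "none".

10:30

Rina ∩ Vanya: 07:00-08:30, 09:00-12:00.
Rina ∩ Vanya ∩ Erik: 07:00-08:30, 09:00-12:00.
Rina ∩ Vanya ∩ Erik ∩ Noa: 07:30-08:30, 09:00-11:00.
The last common window of at least 30 minutes is 09:00-11:00; a 30-minute meeting can start as late as 10:30 and still end by 11:00.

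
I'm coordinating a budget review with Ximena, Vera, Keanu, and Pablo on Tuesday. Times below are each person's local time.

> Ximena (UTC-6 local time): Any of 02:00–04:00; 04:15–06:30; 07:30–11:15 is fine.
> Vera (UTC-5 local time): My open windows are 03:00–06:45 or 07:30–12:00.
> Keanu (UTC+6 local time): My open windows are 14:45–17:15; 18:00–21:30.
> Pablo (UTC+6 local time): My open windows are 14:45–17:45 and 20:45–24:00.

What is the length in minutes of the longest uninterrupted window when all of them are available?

Ximena in UTC: 08:00-10:00, 10:15-12:30, 13:30-17:15 (add 6h to convert from UTC-6).
Vera in UTC: 08:00-11:45, 12:30-17:00 (add 5h to convert from UTC-5).
Keanu in UTC: 08:45-11:15, 12:00-15:30 (subtract 6h to convert from UTC+6).
Pablo in UTC: 08:45-11:45, 14:45-18:00 (subtract 6h to convert from UTC+6).
Ximena ∩ Vera: 08:00-10:00, 10:15-11:45, 13:30-17:00.
Ximena ∩ Vera ∩ Keanu: 08:45-10:00, 10:15-11:15, 13:30-15:30.
Ximena ∩ Vera ∩ Keanu ∩ Pablo: 08:45-10:00, 10:15-11:15, 14:45-15:30.
The longest is 08:45-10:00 at 75 minutes.

75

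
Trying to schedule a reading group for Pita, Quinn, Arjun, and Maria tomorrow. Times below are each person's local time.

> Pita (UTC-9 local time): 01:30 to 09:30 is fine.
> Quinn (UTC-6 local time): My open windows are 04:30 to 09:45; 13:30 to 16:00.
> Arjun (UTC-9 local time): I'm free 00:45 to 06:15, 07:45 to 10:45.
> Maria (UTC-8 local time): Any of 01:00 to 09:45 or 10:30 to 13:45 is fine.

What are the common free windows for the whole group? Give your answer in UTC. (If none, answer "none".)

10:30-15:15

Pita in UTC: 10:30-18:30 (add 9h to convert from UTC-9).
Quinn in UTC: 10:30-15:45, 19:30-22:00 (add 6h to convert from UTC-6).
Arjun in UTC: 09:45-15:15, 16:45-19:45 (add 9h to convert from UTC-9).
Maria in UTC: 09:00-17:45, 18:30-21:45 (add 8h to convert from UTC-8).
Pita ∩ Quinn: 10:30-15:45.
Pita ∩ Quinn ∩ Arjun: 10:30-15:15.
Pita ∩ Quinn ∩ Arjun ∩ Maria: 10:30-15:15.
So the common availability across everyone is 10:30-15:15.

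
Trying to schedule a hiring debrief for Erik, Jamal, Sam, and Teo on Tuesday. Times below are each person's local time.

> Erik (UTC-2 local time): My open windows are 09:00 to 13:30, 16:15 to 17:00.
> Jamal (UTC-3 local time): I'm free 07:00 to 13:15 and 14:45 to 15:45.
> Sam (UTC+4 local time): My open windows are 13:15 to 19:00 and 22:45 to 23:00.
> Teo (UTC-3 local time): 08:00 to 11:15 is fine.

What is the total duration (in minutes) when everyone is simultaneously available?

195

Erik in UTC: 11:00-15:30, 18:15-19:00 (add 2h to convert from UTC-2).
Jamal in UTC: 10:00-16:15, 17:45-18:45 (add 3h to convert from UTC-3).
Sam in UTC: 09:15-15:00, 18:45-19:00 (subtract 4h to convert from UTC+4).
Teo in UTC: 11:00-14:15 (add 3h to convert from UTC-3).
Erik ∩ Jamal: 11:00-15:30, 18:15-18:45.
Erik ∩ Jamal ∩ Sam: 11:00-15:00.
Erik ∩ Jamal ∩ Sam ∩ Teo: 11:00-14:15.
So the common availability across everyone is 11:00-14:15.
That's a single block of 195 minutes.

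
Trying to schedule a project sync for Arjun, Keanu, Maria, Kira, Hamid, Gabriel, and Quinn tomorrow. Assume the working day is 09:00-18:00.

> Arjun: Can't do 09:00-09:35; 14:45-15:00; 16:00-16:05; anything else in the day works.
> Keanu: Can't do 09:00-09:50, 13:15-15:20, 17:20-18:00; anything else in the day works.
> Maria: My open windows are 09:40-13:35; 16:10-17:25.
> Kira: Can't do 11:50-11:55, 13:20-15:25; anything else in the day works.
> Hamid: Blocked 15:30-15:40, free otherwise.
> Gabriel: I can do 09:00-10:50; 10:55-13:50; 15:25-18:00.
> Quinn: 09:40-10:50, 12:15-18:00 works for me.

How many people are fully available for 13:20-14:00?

Arjun free: 09:35-14:45, 15:00-16:00, 16:05-18:00 (invert busy blocks within the working day).
Keanu free: 09:50-13:15, 15:20-17:20 (invert busy blocks within the working day).
Maria free: 09:40-13:35, 16:10-17:25.
Kira free: 09:00-11:50, 11:55-13:20, 15:25-18:00 (invert busy blocks within the working day).
Hamid free: 09:00-15:30, 15:40-18:00 (invert busy blocks within the working day).
Gabriel free: 09:00-10:50, 10:55-13:50, 15:25-18:00.
Quinn free: 09:40-10:50, 12:15-18:00.
Arjun, Hamid, and Quinn can make the full 13:20-14:00 slot — that's 3.

3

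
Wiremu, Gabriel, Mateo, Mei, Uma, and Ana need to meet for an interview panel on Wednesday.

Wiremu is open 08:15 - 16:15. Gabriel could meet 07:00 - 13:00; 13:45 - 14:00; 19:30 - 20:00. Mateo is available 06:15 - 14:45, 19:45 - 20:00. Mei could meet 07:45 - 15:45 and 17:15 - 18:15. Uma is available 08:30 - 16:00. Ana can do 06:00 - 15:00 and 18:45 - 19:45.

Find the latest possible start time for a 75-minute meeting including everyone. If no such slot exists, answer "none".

11:45

Wiremu ∩ Gabriel: 08:15-13:00, 13:45-14:00.
Wiremu ∩ Gabriel ∩ Mateo: 08:15-13:00, 13:45-14:00.
Wiremu ∩ Gabriel ∩ Mateo ∩ Mei: 08:15-13:00, 13:45-14:00.
Wiremu ∩ Gabriel ∩ Mateo ∩ Mei ∩ Uma: 08:30-13:00, 13:45-14:00.
Wiremu ∩ Gabriel ∩ Mateo ∩ Mei ∩ Uma ∩ Ana: 08:30-13:00, 13:45-14:00.
Those are the intersection windows.
The last common window of at least 75 minutes is 08:30-13:00; a 75-minute meeting can start as late as 11:45 and still end by 13:00.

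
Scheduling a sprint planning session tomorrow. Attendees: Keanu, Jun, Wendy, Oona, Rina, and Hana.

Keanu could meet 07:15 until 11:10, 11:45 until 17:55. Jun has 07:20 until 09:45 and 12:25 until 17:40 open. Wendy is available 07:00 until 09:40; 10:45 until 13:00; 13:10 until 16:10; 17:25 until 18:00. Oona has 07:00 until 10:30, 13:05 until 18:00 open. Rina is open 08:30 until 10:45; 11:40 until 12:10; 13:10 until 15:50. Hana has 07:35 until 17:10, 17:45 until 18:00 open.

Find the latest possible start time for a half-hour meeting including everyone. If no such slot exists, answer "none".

15:20

Keanu ∩ Jun: 07:20-09:45, 12:25-17:40.
Keanu ∩ Jun ∩ Wendy: 07:20-09:40, 12:25-13:00, 13:10-16:10, 17:25-17:40.
Keanu ∩ Jun ∩ Wendy ∩ Oona: 07:20-09:40, 13:10-16:10, 17:25-17:40.
Keanu ∩ Jun ∩ Wendy ∩ Oona ∩ Rina: 08:30-09:40, 13:10-15:50.
Keanu ∩ Jun ∩ Wendy ∩ Oona ∩ Rina ∩ Hana: 08:30-09:40, 13:10-15:50.
Those are the intersection windows.
The last common window of at least 30 minutes is 13:10-15:50; a 30-minute meeting can start as late as 15:20 and still end by 15:50.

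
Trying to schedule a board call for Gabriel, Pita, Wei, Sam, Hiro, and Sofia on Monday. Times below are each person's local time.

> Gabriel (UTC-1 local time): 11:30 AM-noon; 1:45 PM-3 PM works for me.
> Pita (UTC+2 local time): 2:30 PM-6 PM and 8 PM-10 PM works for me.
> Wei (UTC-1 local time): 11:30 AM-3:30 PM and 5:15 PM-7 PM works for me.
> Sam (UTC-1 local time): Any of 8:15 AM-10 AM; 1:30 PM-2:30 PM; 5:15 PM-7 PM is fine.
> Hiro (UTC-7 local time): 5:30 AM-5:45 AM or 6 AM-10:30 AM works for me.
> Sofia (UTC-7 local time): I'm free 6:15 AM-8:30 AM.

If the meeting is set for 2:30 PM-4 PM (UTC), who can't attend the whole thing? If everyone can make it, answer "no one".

Gabriel, Sam, Sofia

Gabriel in UTC: 12:30-13:00, 14:45-16:00 (add 1h to convert from UTC-1).
Pita in UTC: 12:30-16:00, 18:00-20:00 (subtract 2h to convert from UTC+2).
Wei in UTC: 12:30-16:30, 18:15-20:00 (add 1h to convert from UTC-1).
Sam in UTC: 09:15-11:00, 14:30-15:30, 18:15-20:00 (add 1h to convert from UTC-1).
Hiro in UTC: 12:30-12:45, 13:00-17:30 (add 7h to convert from UTC-7).
Sofia in UTC: 13:15-15:30 (add 7h to convert from UTC-7).
Gabriel: not fully free for 14:30-16:00. Pita: free for 14:30-16:00. Wei: free for 14:30-16:00. Sam: not fully free for 14:30-16:00. Hiro: free for 14:30-16:00. Sofia: not fully free for 14:30-16:00.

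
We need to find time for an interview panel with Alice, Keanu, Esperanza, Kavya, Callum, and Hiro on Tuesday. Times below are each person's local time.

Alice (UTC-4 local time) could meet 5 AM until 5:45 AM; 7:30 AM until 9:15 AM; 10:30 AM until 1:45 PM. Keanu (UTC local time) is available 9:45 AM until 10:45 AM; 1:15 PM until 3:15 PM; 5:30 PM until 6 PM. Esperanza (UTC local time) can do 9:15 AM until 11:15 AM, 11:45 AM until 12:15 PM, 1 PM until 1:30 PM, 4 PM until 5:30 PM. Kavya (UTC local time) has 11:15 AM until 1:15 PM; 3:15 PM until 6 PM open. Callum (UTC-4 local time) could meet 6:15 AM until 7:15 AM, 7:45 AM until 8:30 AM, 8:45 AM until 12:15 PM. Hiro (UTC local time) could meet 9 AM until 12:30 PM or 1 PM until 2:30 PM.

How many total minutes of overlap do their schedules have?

0

Alice in UTC: 09:00-09:45, 11:30-13:15, 14:30-17:45 (add 4h to convert from UTC-4).
Keanu in UTC: 09:45-10:45, 13:15-15:15, 17:30-18:00.
Esperanza in UTC: 09:15-11:15, 11:45-12:15, 13:00-13:30, 16:00-17:30.
Kavya in UTC: 11:15-13:15, 15:15-18:00.
Callum in UTC: 10:15-11:15, 11:45-12:30, 12:45-16:15 (add 4h to convert from UTC-4).
Hiro in UTC: 09:00-12:30, 13:00-14:30.
Alice ∩ Keanu: 14:30-15:15, 17:30-17:45.
Alice ∩ Keanu ∩ Esperanza: ∅.
Alice ∩ Keanu ∩ Esperanza ∩ Kavya: ∅.
Alice ∩ Keanu ∩ Esperanza ∩ Kavya ∩ Callum: ∅.
Alice ∩ Keanu ∩ Esperanza ∩ Kavya ∩ Callum ∩ Hiro: ∅.
There is no time when everyone is free.
There is no common window, so the total is 0 minutes.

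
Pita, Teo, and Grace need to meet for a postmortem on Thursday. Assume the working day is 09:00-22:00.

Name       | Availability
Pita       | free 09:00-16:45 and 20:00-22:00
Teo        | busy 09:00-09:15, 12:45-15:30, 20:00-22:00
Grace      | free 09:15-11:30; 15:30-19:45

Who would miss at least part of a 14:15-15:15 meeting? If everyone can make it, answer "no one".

Pita free: 09:00-16:45, 20:00-22:00.
Teo free: 09:15-12:45, 15:30-20:00 (invert busy blocks within the working day).
Grace free: 09:15-11:30, 15:30-19:45.
Pita: free for 14:15-15:15. Teo: not fully free for 14:15-15:15. Grace: not fully free for 14:15-15:15.

Grace, Teo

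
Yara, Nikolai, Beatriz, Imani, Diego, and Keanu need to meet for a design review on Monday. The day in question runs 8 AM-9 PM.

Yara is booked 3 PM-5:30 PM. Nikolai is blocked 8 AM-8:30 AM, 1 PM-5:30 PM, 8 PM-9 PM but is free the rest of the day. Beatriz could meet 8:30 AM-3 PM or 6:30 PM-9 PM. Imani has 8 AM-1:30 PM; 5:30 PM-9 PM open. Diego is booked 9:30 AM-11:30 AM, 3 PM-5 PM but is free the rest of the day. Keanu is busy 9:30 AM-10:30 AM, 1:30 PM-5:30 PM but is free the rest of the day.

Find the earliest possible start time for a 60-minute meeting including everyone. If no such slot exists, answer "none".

Yara free: 08:00-15:00, 17:30-21:00 (invert busy blocks within the working day).
Nikolai free: 08:30-13:00, 17:30-20:00 (invert busy blocks within the working day).
Beatriz free: 08:30-15:00, 18:30-21:00.
Imani free: 08:00-13:30, 17:30-21:00.
Diego free: 08:00-09:30, 11:30-15:00, 17:00-21:00 (invert busy blocks within the working day).
Keanu free: 08:00-09:30, 10:30-13:30, 17:30-21:00 (invert busy blocks within the working day).
Yara ∩ Nikolai: 08:30-13:00, 17:30-20:00.
Yara ∩ Nikolai ∩ Beatriz: 08:30-13:00, 18:30-20:00.
Yara ∩ Nikolai ∩ Beatriz ∩ Imani: 08:30-13:00, 18:30-20:00.
Yara ∩ Nikolai ∩ Beatriz ∩ Imani ∩ Diego: 08:30-09:30, 11:30-13:00, 18:30-20:00.
Yara ∩ Nikolai ∩ Beatriz ∩ Imani ∩ Diego ∩ Keanu: 08:30-09:30, 11:30-13:00, 18:30-20:00.
Those are the intersection windows.
The first common window of at least 60 minutes is 08:30-09:30, so the earliest start is 08:30.

08:30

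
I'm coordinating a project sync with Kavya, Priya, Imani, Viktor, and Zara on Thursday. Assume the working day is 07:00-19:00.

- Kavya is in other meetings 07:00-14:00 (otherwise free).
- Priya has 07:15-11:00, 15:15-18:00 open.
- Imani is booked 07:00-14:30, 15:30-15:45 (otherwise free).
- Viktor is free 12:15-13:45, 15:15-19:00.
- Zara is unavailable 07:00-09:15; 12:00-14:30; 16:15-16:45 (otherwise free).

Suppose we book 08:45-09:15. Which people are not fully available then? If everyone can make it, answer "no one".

Imani, Kavya, Viktor, Zara

Kavya free: 14:00-19:00 (invert busy blocks within the working day).
Priya free: 07:15-11:00, 15:15-18:00.
Imani free: 14:30-15:30, 15:45-19:00 (invert busy blocks within the working day).
Viktor free: 12:15-13:45, 15:15-19:00.
Zara free: 09:15-12:00, 14:30-16:15, 16:45-19:00 (invert busy blocks within the working day).
Kavya: not fully free for 08:45-09:15. Priya: free for 08:45-09:15. Imani: not fully free for 08:45-09:15. Viktor: not fully free for 08:45-09:15. Zara: not fully free for 08:45-09:15.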